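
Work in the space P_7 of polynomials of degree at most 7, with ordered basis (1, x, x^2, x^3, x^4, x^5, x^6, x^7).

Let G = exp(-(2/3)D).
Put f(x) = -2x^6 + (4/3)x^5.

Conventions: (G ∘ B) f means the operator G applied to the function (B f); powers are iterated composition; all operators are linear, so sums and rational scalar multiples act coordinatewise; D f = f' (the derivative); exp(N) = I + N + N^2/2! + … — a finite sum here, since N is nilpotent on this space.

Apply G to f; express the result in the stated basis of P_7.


the image equals g(x) = -2x^6 + (28/3)x^5 - (160/9)x^4 + (160/9)x^3 - (800/81)x^2 + (704/243)x - 256/729

order-1 term: 8x^5 - (40/9)x^4
order-2 term: -(40/3)x^4 + (160/27)x^3
order-3 term: (320/27)x^3 - (320/81)x^2
order-4 term: -(160/27)x^2 + (320/243)x
order-5 term: (128/81)x - 128/729
order-6 term: -128/729
the series for exp(-(2/3)D) f terminates at order 6
exp(-(2/3)D) f = -2x^6 + (28/3)x^5 - (160/9)x^4 + (160/9)x^3 - (800/81)x^2 + (704/243)x - 256/729


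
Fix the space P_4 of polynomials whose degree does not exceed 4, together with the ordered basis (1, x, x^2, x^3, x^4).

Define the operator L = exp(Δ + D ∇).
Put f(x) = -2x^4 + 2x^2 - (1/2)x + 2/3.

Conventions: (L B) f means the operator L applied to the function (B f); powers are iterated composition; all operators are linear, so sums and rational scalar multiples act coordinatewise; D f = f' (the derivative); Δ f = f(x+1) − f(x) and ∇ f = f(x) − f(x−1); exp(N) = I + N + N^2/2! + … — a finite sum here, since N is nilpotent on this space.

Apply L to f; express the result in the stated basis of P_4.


the image equals g(x) = -2x^4 - 8x^3 - 46x^2 - (121/2)x - 467/6

order-1 term: -8x^3 - 36x^2 + 20x - 9/2
order-2 term: -12x^2 - 72x - 36
order-3 term: -8x - 36
order-4 term: -2
the series for exp(Δ + D ∇) f terminates at order 4
exp(Δ + D ∇) f = -2x^4 - 8x^3 - 46x^2 - (121/2)x - 467/6


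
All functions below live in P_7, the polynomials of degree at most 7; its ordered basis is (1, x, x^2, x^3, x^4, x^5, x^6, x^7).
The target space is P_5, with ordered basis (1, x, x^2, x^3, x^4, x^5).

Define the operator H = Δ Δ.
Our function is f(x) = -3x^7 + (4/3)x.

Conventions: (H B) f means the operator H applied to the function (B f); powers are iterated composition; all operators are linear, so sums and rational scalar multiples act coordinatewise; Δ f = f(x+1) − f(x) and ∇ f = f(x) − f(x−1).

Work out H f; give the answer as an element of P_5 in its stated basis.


the result is g(x) = -126x^5 - 630x^4 - 1470x^3 - 1890x^2 - 1302x - 378

Δ f = -21x^6 - 63x^5 - 105x^4 - 105x^3 - 63x^2 - 21x - 5/3
Δ Δ f = -126x^5 - 630x^4 - 1470x^3 - 1890x^2 - 1302x - 378


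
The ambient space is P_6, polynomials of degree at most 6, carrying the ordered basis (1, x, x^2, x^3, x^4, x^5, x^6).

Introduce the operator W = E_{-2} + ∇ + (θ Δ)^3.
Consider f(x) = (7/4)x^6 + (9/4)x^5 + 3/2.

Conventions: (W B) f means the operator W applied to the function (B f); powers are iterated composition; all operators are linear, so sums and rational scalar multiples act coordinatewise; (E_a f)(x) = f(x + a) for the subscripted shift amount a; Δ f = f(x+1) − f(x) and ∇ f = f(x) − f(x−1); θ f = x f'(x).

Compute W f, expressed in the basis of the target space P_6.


E_{-2} f = (7/4)x^6 - (75/4)x^5 + (165/2)x^4 - 190x^3 + 240x^2 - 156x + 83/2
∇ f = (21/2)x^5 - 15x^4 + (25/2)x^3 - (15/4)x^2 - (3/4)x + 1/2
Δ f = (21/2)x^5 + (75/2)x^4 + (115/2)x^3 + (195/4)x^2 + (87/4)x + 4
θ Δ f = (105/2)x^5 + 150x^4 + (345/2)x^3 + (195/2)x^2 + (87/4)x
Δ (θ Δ) f = (525/2)x^4 + 1125x^3 + (3885/2)x^2 + 1575x + 1977/4
θ Δ (θ Δ) f = 1050x^4 + 3375x^3 + 3885x^2 + 1575x
Δ (θ Δ) (θ Δ) f = 4200x^3 + 16425x^2 + 22095x + 9885
θ Δ (θ Δ) (θ Δ) f = 12600x^3 + 32850x^2 + 22095x
(E_{-2} + ∇ + (θ Δ)^3) f = (7/4)x^6 - (33/4)x^5 + (135/2)x^4 + (24845/2)x^3 + (132345/4)x^2 + (87753/4)x + 42

the result is g(x) = (7/4)x^6 - (33/4)x^5 + (135/2)x^4 + (24845/2)x^3 + (132345/4)x^2 + (87753/4)x + 42


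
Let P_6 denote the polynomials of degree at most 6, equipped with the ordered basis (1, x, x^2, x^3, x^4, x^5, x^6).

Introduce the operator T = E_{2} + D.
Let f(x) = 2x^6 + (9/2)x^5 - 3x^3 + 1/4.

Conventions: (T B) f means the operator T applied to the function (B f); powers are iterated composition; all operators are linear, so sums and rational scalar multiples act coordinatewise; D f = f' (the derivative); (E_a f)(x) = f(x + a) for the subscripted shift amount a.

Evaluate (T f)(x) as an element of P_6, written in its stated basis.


E_{2} f = 2x^6 + (57/2)x^5 + 165x^4 + 497x^3 + 822x^2 + 708x + 993/4
D f = 12x^5 + (45/2)x^4 - 9x^2
(E_{2} + D) f = 2x^6 + (81/2)x^5 + (375/2)x^4 + 497x^3 + 813x^2 + 708x + 993/4

g(x) = 2x^6 + (81/2)x^5 + (375/2)x^4 + 497x^3 + 813x^2 + 708x + 993/4


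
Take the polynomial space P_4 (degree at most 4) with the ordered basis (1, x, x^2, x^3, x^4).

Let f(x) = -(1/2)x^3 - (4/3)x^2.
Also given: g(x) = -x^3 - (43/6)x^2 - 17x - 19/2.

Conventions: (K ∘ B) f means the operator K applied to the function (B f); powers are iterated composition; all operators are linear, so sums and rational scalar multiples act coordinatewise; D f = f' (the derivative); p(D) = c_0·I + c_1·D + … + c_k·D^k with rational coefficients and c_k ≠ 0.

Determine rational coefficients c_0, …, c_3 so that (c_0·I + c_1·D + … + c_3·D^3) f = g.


p(D) = 2·I + 3·D + 3·D^2 + (1/2)·D^3, i.e. c_0 = 2, c_1 = 3, c_2 = 3, c_3 = 1/2

D^0 f = -(1/2)x^3 - (4/3)x^2
D^1 f = -(3/2)x^2 - (8/3)x
D^2 f = -3x - 8/3
D^3 f = -3
matching coefficients of g against c_0 f + c_1 Df + … from the top degree down determines the c_i
solution: c_0 = 2, c_1 = 3, c_2 = 3, c_3 = 1/2


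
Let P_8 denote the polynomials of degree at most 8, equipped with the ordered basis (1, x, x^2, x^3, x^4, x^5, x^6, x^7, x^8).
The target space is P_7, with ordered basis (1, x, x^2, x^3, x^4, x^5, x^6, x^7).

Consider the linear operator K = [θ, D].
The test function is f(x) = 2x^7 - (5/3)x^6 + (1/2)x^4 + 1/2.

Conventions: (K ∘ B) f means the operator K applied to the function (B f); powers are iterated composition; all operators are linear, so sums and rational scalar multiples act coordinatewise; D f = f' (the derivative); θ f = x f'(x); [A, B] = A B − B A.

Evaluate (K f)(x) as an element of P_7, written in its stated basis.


g(x) = -14x^6 + 10x^5 - 2x^3

D f = 14x^6 - 10x^5 + 2x^3
θ D f = 84x^6 - 50x^5 + 6x^3
θ f = 14x^7 - 10x^6 + 2x^4
D θ f = 98x^6 - 60x^5 + 8x^3
[θ, D] f = -14x^6 + 10x^5 - 2x^3


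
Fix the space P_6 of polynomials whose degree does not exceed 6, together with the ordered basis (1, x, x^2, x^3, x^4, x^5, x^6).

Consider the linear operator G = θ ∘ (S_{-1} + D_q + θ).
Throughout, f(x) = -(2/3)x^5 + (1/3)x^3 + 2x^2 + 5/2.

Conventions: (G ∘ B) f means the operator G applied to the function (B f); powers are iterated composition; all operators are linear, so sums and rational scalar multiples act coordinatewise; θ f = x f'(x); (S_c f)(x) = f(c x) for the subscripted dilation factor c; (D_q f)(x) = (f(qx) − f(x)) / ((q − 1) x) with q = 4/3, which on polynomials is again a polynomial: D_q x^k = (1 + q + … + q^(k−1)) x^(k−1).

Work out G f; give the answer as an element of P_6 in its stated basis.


the image equals g(x) = -(40/3)x^5 - (6248/243)x^4 + 2x^3 + (398/27)x^2 + (14/3)x

S_{-1} f = (2/3)x^5 - (1/3)x^3 + 2x^2 + 5/2
D_q f = -(1562/243)x^4 + (37/27)x^2 + (14/3)x
θ f = -(10/3)x^5 + x^3 + 4x^2
(S_{-1} + D_q + θ) f = -(8/3)x^5 - (1562/243)x^4 + (2/3)x^3 + (199/27)x^2 + (14/3)x + 5/2
θ (S_{-1} + D_q + θ) f = -(40/3)x^5 - (6248/243)x^4 + 2x^3 + (398/27)x^2 + (14/3)x


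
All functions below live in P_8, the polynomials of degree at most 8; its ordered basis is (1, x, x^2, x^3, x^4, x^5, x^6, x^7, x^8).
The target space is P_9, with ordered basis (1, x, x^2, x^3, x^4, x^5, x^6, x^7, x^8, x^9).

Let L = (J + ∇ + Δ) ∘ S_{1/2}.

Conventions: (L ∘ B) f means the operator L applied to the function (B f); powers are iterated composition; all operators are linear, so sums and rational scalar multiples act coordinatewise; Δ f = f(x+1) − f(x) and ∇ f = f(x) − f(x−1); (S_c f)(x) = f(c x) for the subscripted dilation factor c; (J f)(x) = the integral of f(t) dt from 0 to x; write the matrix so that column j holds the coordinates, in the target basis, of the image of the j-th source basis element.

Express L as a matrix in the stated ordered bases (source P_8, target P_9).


image of 1: x
image of x: (1/4)x^2 + 1
image of x^2: (1/12)x^3 + x
image of x^3: (1/32)x^4 + (3/4)x^2 + 1/4
image of x^4: (1/80)x^5 + (1/2)x^3 + (1/2)x
image of x^5: (1/192)x^6 + (5/16)x^4 + (5/8)x^2 + 1/16
image of x^6: (1/448)x^7 + (3/16)x^5 + (5/8)x^3 + (3/16)x
image of x^7: (1/1024)x^8 + (7/64)x^6 + (35/64)x^4 + (21/64)x^2 + 1/64
image of x^8: (1/2304)x^9 + (1/16)x^7 + (7/16)x^5 + (7/16)x^3 + (1/16)x
each image's coordinates form column j of the matrix

the matrix is [[0, 1, 0, 1/4, 0, 1/16, 0, 1/64, 0]; [1, 0, 1, 0, 1/2, 0, 3/16, 0, 1/16]; [0, 1/4, 0, 3/4, 0, 5/8, 0, 21/64, 0]; [0, 0, 1/12, 0, 1/2, 0, 5/8, 0, 7/16]; [0, 0, 0, 1/32, 0, 5/16, 0, 35/64, 0]; [0, 0, 0, 0, 1/80, 0, 3/16, 0, 7/16]; [0, 0, 0, 0, 0, 1/192, 0, 7/64, 0]; [0, 0, 0, 0, 0, 0, 1/448, 0, 1/16]; [0, 0, 0, 0, 0, 0, 0, 1/1024, 0]; [0, 0, 0, 0, 0, 0, 0, 0, 1/2304]] (rows listed top to bottom)


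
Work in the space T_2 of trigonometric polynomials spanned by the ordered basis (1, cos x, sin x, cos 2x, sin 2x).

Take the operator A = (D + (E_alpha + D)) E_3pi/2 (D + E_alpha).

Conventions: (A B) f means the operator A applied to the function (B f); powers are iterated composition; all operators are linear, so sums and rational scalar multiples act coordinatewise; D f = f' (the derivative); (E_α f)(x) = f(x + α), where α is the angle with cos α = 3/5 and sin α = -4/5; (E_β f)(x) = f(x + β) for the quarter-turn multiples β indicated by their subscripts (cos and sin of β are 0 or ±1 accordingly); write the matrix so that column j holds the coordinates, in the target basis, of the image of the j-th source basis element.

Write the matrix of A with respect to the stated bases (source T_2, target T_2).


image of 1: 1
image of cos x: (21/25)cos x + (3/25)sin x
image of sin x: -(3/25)cos x + (21/25)sin x
image of cos 2x: (1927/625)cos 2x - (714/625)sin 2x
image of sin 2x: (714/625)cos 2x + (1927/625)sin 2x
each image's coordinates form column j of the matrix

the matrix is [[1, 0, 0, 0, 0]; [0, 21/25, -3/25, 0, 0]; [0, 3/25, 21/25, 0, 0]; [0, 0, 0, 1927/625, 714/625]; [0, 0, 0, -714/625, 1927/625]] (rows listed top to bottom)


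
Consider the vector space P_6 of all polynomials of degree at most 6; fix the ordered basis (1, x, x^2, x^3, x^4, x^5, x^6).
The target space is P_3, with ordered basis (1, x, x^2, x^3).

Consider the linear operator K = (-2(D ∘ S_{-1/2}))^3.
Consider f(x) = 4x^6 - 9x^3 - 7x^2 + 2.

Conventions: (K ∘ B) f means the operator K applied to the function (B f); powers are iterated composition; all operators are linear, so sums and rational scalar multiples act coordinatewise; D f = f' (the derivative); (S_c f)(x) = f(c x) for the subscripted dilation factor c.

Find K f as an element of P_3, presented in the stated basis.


S_{-1/2} f = (1/16)x^6 + (9/8)x^3 - (7/4)x^2 + 2
D S_{-1/2} f = (3/8)x^5 + (27/8)x^2 - (7/2)x
(-2(D ∘ S_{-1/2})) f = -(3/4)x^5 - (27/4)x^2 + 7x
S_{-1/2} (-2(D ∘ S_{-1/2})) f = (3/128)x^5 - (27/16)x^2 - (7/2)x
D S_{-1/2} (-2(D ∘ S_{-1/2})) f = (15/128)x^4 - (27/8)x - 7/2
(-2(D ∘ S_{-1/2})) (-2(D ∘ S_{-1/2})) f = -(15/64)x^4 + (27/4)x + 7
S_{-1/2} (-2(D ∘ S_{-1/2})) (-2(D ∘ S_{-1/2})) f = -(15/1024)x^4 - (27/8)x + 7
D S_{-1/2} (-2(D ∘ S_{-1/2})) (-2(D ∘ S_{-1/2})) f = -(15/256)x^3 - 27/8
(-2(D ∘ S_{-1/2})) (-2(D ∘ S_{-1/2})) (-2(D ∘ S_{-1/2})) f = (15/128)x^3 + 27/4

the result is g(x) = (15/128)x^3 + 27/4


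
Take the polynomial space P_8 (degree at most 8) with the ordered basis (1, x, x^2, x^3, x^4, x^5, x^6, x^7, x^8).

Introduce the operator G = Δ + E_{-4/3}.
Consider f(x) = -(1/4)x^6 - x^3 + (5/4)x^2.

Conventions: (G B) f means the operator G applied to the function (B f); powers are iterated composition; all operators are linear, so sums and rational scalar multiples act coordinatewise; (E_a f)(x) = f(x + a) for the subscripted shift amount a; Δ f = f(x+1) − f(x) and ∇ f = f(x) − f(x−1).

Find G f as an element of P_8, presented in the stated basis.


Δ f = -(3/2)x^5 - (15/4)x^4 - 5x^3 - (27/4)x^2 - 2x
E_{-4/3} f = -(1/4)x^6 + 2x^5 - (20/3)x^4 + (293/27)x^3 - (713/108)x^2 - (190/81)x + 2324/729
(Δ + E_{-4/3}) f = -(1/4)x^6 + (1/2)x^5 - (125/12)x^4 + (158/27)x^3 - (721/54)x^2 - (352/81)x + 2324/729

the result is g(x) = -(1/4)x^6 + (1/2)x^5 - (125/12)x^4 + (158/27)x^3 - (721/54)x^2 - (352/81)x + 2324/729


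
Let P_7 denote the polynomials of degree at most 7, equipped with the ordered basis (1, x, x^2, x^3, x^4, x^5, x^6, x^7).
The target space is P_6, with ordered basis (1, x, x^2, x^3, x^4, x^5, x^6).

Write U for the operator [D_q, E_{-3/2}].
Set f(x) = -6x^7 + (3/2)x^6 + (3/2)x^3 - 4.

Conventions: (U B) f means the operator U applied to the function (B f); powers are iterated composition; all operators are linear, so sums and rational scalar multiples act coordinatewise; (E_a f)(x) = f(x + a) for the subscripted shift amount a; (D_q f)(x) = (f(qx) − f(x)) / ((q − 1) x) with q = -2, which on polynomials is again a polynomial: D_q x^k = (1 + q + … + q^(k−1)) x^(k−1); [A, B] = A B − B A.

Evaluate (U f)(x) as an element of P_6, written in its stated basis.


E_{-3/2} f = -6x^7 + (129/2)x^6 - 297x^5 + (6075/8)x^4 - (9303/8)x^3 + (34047/32)x^2 - (4293/8)x + 14149/128
D_q E_{-3/2} f = -258x^6 - (2709/2)x^5 - 3267x^4 - (30375/8)x^3 - (27909/8)x^2 - (34047/32)x - 4293/8
D_q f = -258x^6 - (63/2)x^5 + (9/2)x^2
E_{-3/2} D_q f = -258x^6 + (4581/2)x^5 - (33885/4)x^4 + (66825/4)x^3 - (74097/4)x^2 + (350217/32)x - 172125/64
[D_q, E_{-3/2}] f = -3645x^5 + (20817/4)x^4 - (164025/8)x^3 + (120285/8)x^2 - (48033/4)x + 137781/64

the image equals g(x) = -3645x^5 + (20817/4)x^4 - (164025/8)x^3 + (120285/8)x^2 - (48033/4)x + 137781/64


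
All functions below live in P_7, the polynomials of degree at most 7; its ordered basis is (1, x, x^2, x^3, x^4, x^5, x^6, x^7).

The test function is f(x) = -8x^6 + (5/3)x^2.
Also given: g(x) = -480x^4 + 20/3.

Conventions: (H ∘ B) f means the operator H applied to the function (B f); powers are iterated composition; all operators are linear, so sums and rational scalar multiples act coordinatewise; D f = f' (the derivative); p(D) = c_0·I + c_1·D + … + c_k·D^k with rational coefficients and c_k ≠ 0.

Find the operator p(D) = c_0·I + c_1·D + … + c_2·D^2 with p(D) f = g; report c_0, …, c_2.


D^0 f = -8x^6 + (5/3)x^2
D^1 f = -48x^5 + (10/3)x
D^2 f = -240x^4 + 10/3
matching coefficients of g against c_0 f + c_1 Df + … from the top degree down determines the c_i
solution: c_0 = 0, c_1 = 0, c_2 = 2

p(D) = 2·D^2, i.e. c_0 = 0, c_1 = 0, c_2 = 2


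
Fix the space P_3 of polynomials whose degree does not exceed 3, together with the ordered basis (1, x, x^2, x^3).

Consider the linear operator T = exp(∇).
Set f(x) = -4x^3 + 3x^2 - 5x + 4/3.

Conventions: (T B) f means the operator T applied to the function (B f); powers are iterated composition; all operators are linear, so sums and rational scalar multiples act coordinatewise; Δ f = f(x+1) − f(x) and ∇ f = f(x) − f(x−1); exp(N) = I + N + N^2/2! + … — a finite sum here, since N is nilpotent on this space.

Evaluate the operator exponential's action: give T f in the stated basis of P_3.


the image equals g(x) = -4x^3 - 9x^2 + x + 1/3

order-1 term: -12x^2 + 18x - 12
order-2 term: -12x + 15
order-3 term: -4
the series for exp(∇) f terminates at order 3
exp(∇) f = -4x^3 - 9x^2 + x + 1/3


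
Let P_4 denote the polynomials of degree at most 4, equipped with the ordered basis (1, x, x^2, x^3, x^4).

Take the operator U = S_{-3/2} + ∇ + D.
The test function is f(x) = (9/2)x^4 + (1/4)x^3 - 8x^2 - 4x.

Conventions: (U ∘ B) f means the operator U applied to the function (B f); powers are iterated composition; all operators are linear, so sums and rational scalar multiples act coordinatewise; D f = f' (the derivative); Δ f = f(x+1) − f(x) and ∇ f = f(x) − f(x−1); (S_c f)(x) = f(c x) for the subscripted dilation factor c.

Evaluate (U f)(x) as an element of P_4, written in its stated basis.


the image equals g(x) = (729/32)x^4 + (1125/32)x^3 - (87/2)x^2 - (35/4)x - 17/4

S_{-3/2} f = (729/32)x^4 - (27/32)x^3 - 18x^2 + 6x
∇ f = 18x^3 - (105/4)x^2 + (5/4)x - 1/4
D f = 18x^3 + (3/4)x^2 - 16x - 4
(S_{-3/2} + ∇ + D) f = (729/32)x^4 + (1125/32)x^3 - (87/2)x^2 - (35/4)x - 17/4


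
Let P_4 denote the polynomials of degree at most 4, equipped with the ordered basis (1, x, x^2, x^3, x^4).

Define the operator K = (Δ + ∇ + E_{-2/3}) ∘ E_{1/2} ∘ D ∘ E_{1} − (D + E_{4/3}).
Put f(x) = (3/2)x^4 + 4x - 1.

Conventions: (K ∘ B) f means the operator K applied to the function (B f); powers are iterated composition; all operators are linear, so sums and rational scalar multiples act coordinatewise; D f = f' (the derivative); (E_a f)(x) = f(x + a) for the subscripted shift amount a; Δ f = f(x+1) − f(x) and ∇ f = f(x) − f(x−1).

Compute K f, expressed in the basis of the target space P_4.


E_{1} f = (3/2)x^4 + 6x^3 + 9x^2 + 10x + 9/2
D E_{1} f = 6x^3 + 18x^2 + 18x + 10
E_{1/2} D E_{1} f = 6x^3 + 27x^2 + (81/2)x + 97/4
Δ (E_{1/2} ∘ D ∘ E_{1}) f = 18x^2 + 72x + 147/2
∇ (E_{1/2} ∘ D ∘ E_{1}) f = 18x^2 + 36x + 39/2
E_{-2/3} (E_{1/2} ∘ D ∘ E_{1}) f = 6x^3 + 15x^2 + (25/2)x + 269/36
(Δ + ∇ + E_{-2/3}) (E_{1/2} ∘ D ∘ E_{1}) f = 6x^3 + 51x^2 + (241/2)x + 3617/36
D f = 6x^3 + 4
E_{4/3} f = (3/2)x^4 + 8x^3 + 16x^2 + (164/9)x + 245/27
(D + E_{4/3}) f = (3/2)x^4 + 14x^3 + 16x^2 + (164/9)x + 353/27
(-(D + E_{4/3})) f = -(3/2)x^4 - 14x^3 - 16x^2 - (164/9)x - 353/27
((Δ + ∇ + E_{-2/3}) ∘ E_{1/2} ∘ D ∘ E_{1} − (D + E_{4/3})) f = -(3/2)x^4 - 8x^3 + 35x^2 + (1841/18)x + 9439/108

the result is g(x) = -(3/2)x^4 - 8x^3 + 35x^2 + (1841/18)x + 9439/108


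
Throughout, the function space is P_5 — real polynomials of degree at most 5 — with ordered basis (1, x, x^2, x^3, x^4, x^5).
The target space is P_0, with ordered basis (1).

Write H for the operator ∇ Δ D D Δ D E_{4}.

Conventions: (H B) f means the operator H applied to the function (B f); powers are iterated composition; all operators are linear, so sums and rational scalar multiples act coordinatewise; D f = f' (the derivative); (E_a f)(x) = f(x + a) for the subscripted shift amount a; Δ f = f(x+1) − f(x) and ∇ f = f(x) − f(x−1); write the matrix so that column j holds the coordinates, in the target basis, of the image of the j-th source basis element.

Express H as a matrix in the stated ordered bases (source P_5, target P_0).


the matrix is [[0, 0, 0, 0, 0, 0]] (rows listed top to bottom)

image of 1: 0
image of x: 0
image of x^2: 0
image of x^3: 0
image of x^4: 0
image of x^5: 0
each image's coordinates form column j of the matrix


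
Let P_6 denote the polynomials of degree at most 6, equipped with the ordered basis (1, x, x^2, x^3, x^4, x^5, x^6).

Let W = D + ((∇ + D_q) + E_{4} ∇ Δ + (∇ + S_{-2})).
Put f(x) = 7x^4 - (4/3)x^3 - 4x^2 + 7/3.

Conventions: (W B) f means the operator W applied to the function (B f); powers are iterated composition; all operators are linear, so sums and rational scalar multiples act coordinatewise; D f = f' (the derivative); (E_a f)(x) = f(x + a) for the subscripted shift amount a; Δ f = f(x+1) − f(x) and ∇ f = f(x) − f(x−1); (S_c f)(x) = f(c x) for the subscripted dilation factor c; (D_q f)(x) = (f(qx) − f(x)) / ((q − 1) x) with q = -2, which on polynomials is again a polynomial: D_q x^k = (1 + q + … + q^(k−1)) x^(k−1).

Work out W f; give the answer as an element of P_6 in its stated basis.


D f = 28x^3 - 4x^2 - 8x
∇ f = 28x^3 - 46x^2 + 24x - 13/3
D_q f = -35x^3 - 4x^2 + 4x
(∇ + D_q) f = -7x^3 - 50x^2 + 28x - 13/3
Δ f = 28x^3 + 38x^2 + 16x + 5/3
∇ Δ f = 84x^2 - 8x + 6
E_{4} ∇ Δ f = 84x^2 + 664x + 1318
∇ f = 28x^3 - 46x^2 + 24x - 13/3
S_{-2} f = 112x^4 + (32/3)x^3 - 16x^2 + 7/3
(∇ + S_{-2}) f = 112x^4 + (116/3)x^3 - 62x^2 + 24x - 2
((∇ + D_q) + E_{4} ∇ Δ + (∇ + S_{-2})) f = 112x^4 + (95/3)x^3 - 28x^2 + 716x + 3935/3
(D + ((∇ + D_q) + E_{4} ∇ Δ + (∇ + S_{-2}))) f = 112x^4 + (179/3)x^3 - 32x^2 + 708x + 3935/3

the image equals g(x) = 112x^4 + (179/3)x^3 - 32x^2 + 708x + 3935/3


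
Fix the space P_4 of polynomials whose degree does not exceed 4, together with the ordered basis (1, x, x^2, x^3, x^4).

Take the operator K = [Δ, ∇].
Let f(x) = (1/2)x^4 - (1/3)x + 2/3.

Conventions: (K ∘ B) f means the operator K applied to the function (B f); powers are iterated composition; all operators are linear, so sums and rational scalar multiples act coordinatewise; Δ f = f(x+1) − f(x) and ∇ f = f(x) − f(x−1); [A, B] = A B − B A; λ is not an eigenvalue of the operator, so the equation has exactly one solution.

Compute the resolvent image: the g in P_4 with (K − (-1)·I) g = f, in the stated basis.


the result is g(x) = (1/2)x^4 - (1/3)x + 2/3

write g with unknown coordinates in the stated basis and equate coefficients in (K − (-1)·I) g = f
solving from the highest basis element down gives g = (1/2)x^4 - (1/3)x + 2/3
check: K g = 0
so K g − (-1)·g = (1/2)x^4 - (1/3)x + 2/3 = f ✓


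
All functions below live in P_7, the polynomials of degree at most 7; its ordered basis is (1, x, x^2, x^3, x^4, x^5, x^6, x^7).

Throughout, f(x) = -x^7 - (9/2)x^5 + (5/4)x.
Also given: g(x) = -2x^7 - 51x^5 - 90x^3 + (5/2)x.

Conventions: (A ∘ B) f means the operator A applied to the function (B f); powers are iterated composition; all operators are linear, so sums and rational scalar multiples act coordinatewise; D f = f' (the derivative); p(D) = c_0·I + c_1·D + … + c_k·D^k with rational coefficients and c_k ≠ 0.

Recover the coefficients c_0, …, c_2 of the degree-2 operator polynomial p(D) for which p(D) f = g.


c_0 = 2, c_1 = 0, c_2 = 1

D^0 f = -x^7 - (9/2)x^5 + (5/4)x
D^1 f = -7x^6 - (45/2)x^4 + 5/4
D^2 f = -42x^5 - 90x^3
matching coefficients of g against c_0 f + c_1 Df + … from the top degree down determines the c_i
solution: c_0 = 2, c_1 = 0, c_2 = 1


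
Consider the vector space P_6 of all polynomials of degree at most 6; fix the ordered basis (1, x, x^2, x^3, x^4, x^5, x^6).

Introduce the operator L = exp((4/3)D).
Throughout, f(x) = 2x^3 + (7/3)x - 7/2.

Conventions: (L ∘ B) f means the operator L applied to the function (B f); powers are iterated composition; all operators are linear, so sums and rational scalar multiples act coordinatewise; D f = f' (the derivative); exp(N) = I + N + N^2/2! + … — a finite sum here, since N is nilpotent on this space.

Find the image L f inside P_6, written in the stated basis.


the image equals g(x) = 2x^3 + 8x^2 + 13x + 235/54

order-1 term: 8x^2 + 28/9
order-2 term: (32/3)x
order-3 term: 128/27
the series for exp((4/3)D) f terminates at order 3
exp((4/3)D) f = 2x^3 + 8x^2 + 13x + 235/54


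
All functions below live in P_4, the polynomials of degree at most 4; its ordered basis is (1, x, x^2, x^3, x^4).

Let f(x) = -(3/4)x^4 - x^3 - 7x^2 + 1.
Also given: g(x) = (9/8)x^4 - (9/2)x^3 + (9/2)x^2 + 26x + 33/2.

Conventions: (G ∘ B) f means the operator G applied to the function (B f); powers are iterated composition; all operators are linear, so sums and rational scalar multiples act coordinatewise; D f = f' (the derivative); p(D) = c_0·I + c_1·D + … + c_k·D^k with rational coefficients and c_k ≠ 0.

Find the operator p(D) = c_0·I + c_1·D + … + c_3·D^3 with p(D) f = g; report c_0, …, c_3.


D^0 f = -(3/4)x^4 - x^3 - 7x^2 + 1
D^1 f = -3x^3 - 3x^2 - 14x
D^2 f = -9x^2 - 6x - 14
D^3 f = -18x - 6
matching coefficients of g against c_0 f + c_1 Df + … from the top degree down determines the c_i
solution: c_0 = -3/2, c_1 = 2, c_2 = 0, c_3 = -3

c_0 = -3/2, c_1 = 2, c_2 = 0, c_3 = -3


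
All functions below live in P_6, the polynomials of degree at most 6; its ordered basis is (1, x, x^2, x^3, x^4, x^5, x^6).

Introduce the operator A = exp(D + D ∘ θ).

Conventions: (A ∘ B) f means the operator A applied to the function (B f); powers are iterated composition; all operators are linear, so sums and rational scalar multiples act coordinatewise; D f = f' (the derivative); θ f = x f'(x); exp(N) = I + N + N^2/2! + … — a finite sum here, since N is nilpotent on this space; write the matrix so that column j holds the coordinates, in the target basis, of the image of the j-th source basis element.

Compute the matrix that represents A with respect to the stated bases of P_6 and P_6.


image of 1: 1
image of x: x + 2
image of x^2: x^2 + 6x + 6
image of x^3: x^3 + 12x^2 + 36x + 24
image of x^4: x^4 + 20x^3 + 120x^2 + 240x + 120
image of x^5: x^5 + 30x^4 + 300x^3 + 1200x^2 + 1800x + 720
image of x^6: x^6 + 42x^5 + 630x^4 + 4200x^3 + 12600x^2 + 15120x + 5040
each image's coordinates form column j of the matrix

the matrix is [[1, 2, 6, 24, 120, 720, 5040]; [0, 1, 6, 36, 240, 1800, 15120]; [0, 0, 1, 12, 120, 1200, 12600]; [0, 0, 0, 1, 20, 300, 4200]; [0, 0, 0, 0, 1, 30, 630]; [0, 0, 0, 0, 0, 1, 42]; [0, 0, 0, 0, 0, 0, 1]] (rows listed top to bottom)


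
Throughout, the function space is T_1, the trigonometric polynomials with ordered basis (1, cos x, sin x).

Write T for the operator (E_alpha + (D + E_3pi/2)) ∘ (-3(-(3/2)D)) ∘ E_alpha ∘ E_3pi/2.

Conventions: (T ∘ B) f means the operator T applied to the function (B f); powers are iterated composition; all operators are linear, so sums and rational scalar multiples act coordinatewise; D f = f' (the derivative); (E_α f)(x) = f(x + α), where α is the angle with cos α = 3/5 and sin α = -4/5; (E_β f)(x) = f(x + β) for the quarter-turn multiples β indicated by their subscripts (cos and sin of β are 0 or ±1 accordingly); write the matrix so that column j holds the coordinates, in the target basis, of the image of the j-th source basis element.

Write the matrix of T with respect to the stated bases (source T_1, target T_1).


image of 1: 0
image of cos x: -(63/50)cos x + (108/25)sin x
image of sin x: -(108/25)cos x - (63/50)sin x
each image's coordinates form column j of the matrix

the matrix is [[0, 0, 0]; [0, -63/50, -108/25]; [0, 108/25, -63/50]] (rows listed top to bottom)


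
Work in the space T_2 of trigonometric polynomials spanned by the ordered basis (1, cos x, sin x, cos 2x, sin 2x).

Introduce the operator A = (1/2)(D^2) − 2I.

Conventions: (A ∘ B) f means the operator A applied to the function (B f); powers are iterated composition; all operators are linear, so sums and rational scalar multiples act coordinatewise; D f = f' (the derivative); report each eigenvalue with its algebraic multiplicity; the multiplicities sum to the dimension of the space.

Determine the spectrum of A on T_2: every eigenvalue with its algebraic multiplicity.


λ = -4 (multiplicity 2), λ = -5/2 (multiplicity 2), λ = -2 (multiplicity 1)

image of 1: -2
image of cos x: -(5/2)cos x
image of sin x: -(5/2)sin x
image of cos 2x: -4cos 2x
image of sin 2x: -4sin 2x
the matrix is diagonal; its diagonal is (-2, -5/2, -5/2, -4, -4)
for a triangular matrix the eigenvalues are the diagonal entries, with algebraic multiplicity their repetition count


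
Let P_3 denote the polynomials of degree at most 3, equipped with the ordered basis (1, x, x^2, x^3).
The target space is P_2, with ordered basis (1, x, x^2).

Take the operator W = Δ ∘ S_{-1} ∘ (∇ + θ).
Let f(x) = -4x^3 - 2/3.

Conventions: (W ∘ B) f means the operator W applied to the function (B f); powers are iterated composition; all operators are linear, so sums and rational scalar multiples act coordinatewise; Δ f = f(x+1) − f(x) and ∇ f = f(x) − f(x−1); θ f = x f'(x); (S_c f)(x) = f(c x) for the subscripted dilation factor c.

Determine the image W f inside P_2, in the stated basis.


∇ f = -12x^2 + 12x - 4
θ f = -12x^3
(∇ + θ) f = -12x^3 - 12x^2 + 12x - 4
S_{-1} (∇ + θ) f = 12x^3 - 12x^2 - 12x - 4
Δ S_{-1} (∇ + θ) f = 36x^2 + 12x - 12

the image equals g(x) = 36x^2 + 12x - 12


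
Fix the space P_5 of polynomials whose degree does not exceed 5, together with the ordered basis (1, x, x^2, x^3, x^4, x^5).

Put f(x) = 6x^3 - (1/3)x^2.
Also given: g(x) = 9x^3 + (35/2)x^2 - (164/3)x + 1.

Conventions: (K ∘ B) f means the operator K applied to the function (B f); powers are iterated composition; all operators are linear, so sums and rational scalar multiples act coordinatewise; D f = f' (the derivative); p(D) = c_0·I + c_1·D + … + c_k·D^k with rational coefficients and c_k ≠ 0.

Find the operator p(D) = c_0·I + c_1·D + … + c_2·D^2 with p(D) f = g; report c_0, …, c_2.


D^0 f = 6x^3 - (1/3)x^2
D^1 f = 18x^2 - (2/3)x
D^2 f = 36x - 2/3
matching coefficients of g against c_0 f + c_1 Df + … from the top degree down determines the c_i
solution: c_0 = 3/2, c_1 = 1, c_2 = -3/2

p(D) = (3/2)·I + D − (3/2)·D^2, i.e. c_0 = 3/2, c_1 = 1, c_2 = -3/2


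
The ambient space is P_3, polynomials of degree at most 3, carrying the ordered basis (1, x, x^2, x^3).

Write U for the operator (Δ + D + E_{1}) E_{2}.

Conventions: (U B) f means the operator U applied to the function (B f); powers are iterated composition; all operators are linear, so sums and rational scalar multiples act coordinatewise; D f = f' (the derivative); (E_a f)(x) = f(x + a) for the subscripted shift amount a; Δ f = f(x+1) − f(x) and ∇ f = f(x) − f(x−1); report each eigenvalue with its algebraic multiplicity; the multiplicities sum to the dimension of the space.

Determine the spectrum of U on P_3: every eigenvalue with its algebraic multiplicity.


image of 1: 1
image of x: x + 5
image of x^2: x^2 + 10x + 18
image of x^3: x^3 + 15x^2 + 54x + 58
the matrix is upper triangular; its diagonal is (1, 1, 1, 1)
for a triangular matrix the eigenvalues are the diagonal entries, with algebraic multiplicity their repetition count

λ = 1 (multiplicity 4)


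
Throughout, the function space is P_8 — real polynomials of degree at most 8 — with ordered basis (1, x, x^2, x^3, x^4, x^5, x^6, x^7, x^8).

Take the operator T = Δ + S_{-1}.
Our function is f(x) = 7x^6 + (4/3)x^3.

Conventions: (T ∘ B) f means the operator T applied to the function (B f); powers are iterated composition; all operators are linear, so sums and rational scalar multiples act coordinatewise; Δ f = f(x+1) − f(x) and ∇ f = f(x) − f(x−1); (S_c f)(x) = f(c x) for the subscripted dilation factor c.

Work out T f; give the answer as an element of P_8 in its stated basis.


Δ f = 42x^5 + 105x^4 + 140x^3 + 109x^2 + 46x + 25/3
S_{-1} f = 7x^6 - (4/3)x^3
(Δ + S_{-1}) f = 7x^6 + 42x^5 + 105x^4 + (416/3)x^3 + 109x^2 + 46x + 25/3

the result is g(x) = 7x^6 + 42x^5 + 105x^4 + (416/3)x^3 + 109x^2 + 46x + 25/3


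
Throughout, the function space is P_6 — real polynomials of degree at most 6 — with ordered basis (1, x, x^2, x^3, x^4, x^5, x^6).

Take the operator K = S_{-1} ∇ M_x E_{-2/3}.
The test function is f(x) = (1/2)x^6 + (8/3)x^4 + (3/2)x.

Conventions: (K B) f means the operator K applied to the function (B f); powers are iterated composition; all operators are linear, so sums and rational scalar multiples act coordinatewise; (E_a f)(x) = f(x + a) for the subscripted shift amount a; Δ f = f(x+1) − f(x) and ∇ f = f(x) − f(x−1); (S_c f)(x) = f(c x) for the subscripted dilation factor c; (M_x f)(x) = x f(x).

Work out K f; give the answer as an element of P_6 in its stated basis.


g(x) = (7/2)x^6 + (45/2)x^5 + (155/2)x^4 + (8521/54)x^3 + (3361/18)x^2 + (6247/54)x + 20990/729

E_{-2/3} f = (1/2)x^6 - 2x^5 + 6x^4 - (272/27)x^3 + (232/27)x^2 - (37/18)x - 313/729
M_x E_{-2/3} f = (1/2)x^7 - 2x^6 + 6x^5 - (272/27)x^4 + (232/27)x^3 - (37/18)x^2 - (313/729)x
∇ M_x E_{-2/3} f = (7/2)x^6 - (45/2)x^5 + (155/2)x^4 - (8521/54)x^3 + (3361/18)x^2 - (6247/54)x + 20990/729
S_{-1} (∇ M_x) E_{-2/3} f = (7/2)x^6 + (45/2)x^5 + (155/2)x^4 + (8521/54)x^3 + (3361/18)x^2 + (6247/54)x + 20990/729


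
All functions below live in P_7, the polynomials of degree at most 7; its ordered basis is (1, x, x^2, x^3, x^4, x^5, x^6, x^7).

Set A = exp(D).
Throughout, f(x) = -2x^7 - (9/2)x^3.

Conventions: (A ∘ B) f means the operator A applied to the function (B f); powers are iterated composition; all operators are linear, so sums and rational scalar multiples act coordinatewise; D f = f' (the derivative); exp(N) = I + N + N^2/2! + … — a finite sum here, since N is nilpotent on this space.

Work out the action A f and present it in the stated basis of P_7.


order-1 term: -14x^6 - (27/2)x^2
order-2 term: -42x^5 - (27/2)x
order-3 term: -70x^4 - 9/2
order-4 term: -70x^3
order-5 term: -42x^2
order-6 term: -14x
order-7 term: -2
the series for exp(D) f terminates at order 7
exp(D) f = -2x^7 - 14x^6 - 42x^5 - 70x^4 - (149/2)x^3 - (111/2)x^2 - (55/2)x - 13/2

the result is g(x) = -2x^7 - 14x^6 - 42x^5 - 70x^4 - (149/2)x^3 - (111/2)x^2 - (55/2)x - 13/2


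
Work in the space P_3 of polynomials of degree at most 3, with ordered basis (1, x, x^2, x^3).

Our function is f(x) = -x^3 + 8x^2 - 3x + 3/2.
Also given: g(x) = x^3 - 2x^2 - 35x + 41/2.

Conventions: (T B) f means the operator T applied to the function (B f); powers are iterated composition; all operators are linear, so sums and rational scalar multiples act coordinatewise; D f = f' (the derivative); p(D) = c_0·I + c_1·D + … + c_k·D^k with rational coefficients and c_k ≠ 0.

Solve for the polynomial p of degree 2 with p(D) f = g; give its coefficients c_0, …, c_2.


p(D) = -I − 2·D + D^2, i.e. c_0 = -1, c_1 = -2, c_2 = 1

D^0 f = -x^3 + 8x^2 - 3x + 3/2
D^1 f = -3x^2 + 16x - 3
D^2 f = -6x + 16
matching coefficients of g against c_0 f + c_1 Df + … from the top degree down determines the c_i
solution: c_0 = -1, c_1 = -2, c_2 = 1


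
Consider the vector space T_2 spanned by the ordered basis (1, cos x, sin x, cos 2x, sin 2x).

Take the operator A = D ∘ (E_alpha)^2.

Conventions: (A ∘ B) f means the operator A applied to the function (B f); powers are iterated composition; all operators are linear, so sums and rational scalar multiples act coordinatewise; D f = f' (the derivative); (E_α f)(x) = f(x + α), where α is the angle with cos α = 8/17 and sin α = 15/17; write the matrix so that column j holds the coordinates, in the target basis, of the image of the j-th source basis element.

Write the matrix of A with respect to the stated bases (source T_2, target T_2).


image of 1: 0
image of cos x: -(240/289)cos x + (161/289)sin x
image of sin x: -(161/289)cos x - (240/289)sin x
image of cos 2x: (154560/83521)cos 2x + (63358/83521)sin 2x
image of sin 2x: -(63358/83521)cos 2x + (154560/83521)sin 2x
each image's coordinates form column j of the matrix

the matrix is [[0, 0, 0, 0, 0]; [0, -240/289, -161/289, 0, 0]; [0, 161/289, -240/289, 0, 0]; [0, 0, 0, 154560/83521, -63358/83521]; [0, 0, 0, 63358/83521, 154560/83521]] (rows listed top to bottom)


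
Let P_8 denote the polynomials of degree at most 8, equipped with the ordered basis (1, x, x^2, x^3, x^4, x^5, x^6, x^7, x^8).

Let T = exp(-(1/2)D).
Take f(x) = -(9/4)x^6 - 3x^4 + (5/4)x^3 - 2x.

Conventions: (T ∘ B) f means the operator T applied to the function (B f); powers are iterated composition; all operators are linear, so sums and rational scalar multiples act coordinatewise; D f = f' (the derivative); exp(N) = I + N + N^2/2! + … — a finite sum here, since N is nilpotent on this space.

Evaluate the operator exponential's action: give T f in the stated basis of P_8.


order-1 term: (27/4)x^5 + 6x^3 - (15/8)x^2 + 1
order-2 term: -(135/16)x^4 - (9/2)x^2 + (15/16)x
order-3 term: (45/8)x^3 + (3/2)x - 5/32
order-4 term: -(135/64)x^2 - 3/16
order-5 term: (27/64)x
order-6 term: -9/256
the series for exp(-(1/2)D) f terminates at order 6
exp(-(1/2)D) f = -(9/4)x^6 + (27/4)x^5 - (183/16)x^4 + (103/8)x^3 - (543/64)x^2 + (55/64)x + 159/256

the image equals g(x) = -(9/4)x^6 + (27/4)x^5 - (183/16)x^4 + (103/8)x^3 - (543/64)x^2 + (55/64)x + 159/256


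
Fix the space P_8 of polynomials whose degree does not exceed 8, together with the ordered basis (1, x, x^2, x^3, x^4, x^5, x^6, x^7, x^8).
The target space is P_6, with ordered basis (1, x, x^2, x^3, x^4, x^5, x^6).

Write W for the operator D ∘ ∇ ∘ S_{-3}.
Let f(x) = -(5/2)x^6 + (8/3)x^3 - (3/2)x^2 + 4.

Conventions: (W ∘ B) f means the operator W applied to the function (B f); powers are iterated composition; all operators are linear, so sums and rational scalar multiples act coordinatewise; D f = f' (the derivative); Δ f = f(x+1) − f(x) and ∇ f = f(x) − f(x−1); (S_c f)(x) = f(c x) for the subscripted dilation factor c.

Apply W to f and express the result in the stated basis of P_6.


S_{-3} f = -(3645/2)x^6 - 72x^3 - (27/2)x^2 + 4
∇ S_{-3} f = -10935x^5 + (54675/2)x^4 - 36450x^3 + (54243/2)x^2 - 10746x + 1764
D ∇ S_{-3} f = -54675x^4 + 109350x^3 - 109350x^2 + 54243x - 10746

the result is g(x) = -54675x^4 + 109350x^3 - 109350x^2 + 54243x - 10746


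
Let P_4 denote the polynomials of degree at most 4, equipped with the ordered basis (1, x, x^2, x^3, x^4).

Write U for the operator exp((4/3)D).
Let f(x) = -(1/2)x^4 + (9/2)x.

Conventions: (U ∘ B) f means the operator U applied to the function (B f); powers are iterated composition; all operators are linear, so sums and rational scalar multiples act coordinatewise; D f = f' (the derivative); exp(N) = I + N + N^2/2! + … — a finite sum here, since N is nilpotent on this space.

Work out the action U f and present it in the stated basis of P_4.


g(x) = -(1/2)x^4 - (8/3)x^3 - (16/3)x^2 - (13/54)x + 358/81

order-1 term: -(8/3)x^3 + 6
order-2 term: -(16/3)x^2
order-3 term: -(128/27)x
order-4 term: -128/81
the series for exp((4/3)D) f terminates at order 4
exp((4/3)D) f = -(1/2)x^4 - (8/3)x^3 - (16/3)x^2 - (13/54)x + 358/81


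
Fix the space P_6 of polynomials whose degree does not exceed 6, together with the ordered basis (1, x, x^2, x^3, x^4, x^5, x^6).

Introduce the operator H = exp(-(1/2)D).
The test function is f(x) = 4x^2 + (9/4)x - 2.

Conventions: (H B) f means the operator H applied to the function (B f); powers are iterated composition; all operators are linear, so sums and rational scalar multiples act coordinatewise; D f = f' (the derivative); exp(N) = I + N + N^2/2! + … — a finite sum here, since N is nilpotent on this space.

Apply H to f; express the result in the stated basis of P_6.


order-1 term: -4x - 9/8
order-2 term: 1
the series for exp(-(1/2)D) f terminates at order 2
exp(-(1/2)D) f = 4x^2 - (7/4)x - 17/8

the image equals g(x) = 4x^2 - (7/4)x - 17/8


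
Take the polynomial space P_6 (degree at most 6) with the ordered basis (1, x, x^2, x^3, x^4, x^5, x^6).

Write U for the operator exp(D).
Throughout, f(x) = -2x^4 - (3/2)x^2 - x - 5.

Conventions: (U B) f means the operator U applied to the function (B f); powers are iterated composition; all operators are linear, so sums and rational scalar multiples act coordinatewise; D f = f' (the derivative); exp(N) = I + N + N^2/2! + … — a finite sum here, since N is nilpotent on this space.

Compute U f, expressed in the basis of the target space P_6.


the result is g(x) = -2x^4 - 8x^3 - (27/2)x^2 - 12x - 19/2

order-1 term: -8x^3 - 3x - 1
order-2 term: -12x^2 - 3/2
order-3 term: -8x
order-4 term: -2
the series for exp(D) f terminates at order 4
exp(D) f = -2x^4 - 8x^3 - (27/2)x^2 - 12x - 19/2


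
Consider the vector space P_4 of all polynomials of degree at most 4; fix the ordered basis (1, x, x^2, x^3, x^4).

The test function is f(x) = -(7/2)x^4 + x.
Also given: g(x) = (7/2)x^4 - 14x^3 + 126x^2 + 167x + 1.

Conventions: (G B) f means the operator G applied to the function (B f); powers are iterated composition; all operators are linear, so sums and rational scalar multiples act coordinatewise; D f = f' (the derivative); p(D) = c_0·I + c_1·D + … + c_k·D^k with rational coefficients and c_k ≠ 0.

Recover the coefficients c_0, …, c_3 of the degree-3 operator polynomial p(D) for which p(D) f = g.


D^0 f = -(7/2)x^4 + x
D^1 f = -14x^3 + 1
D^2 f = -42x^2
D^3 f = -84x
matching coefficients of g against c_0 f + c_1 Df + … from the top degree down determines the c_i
solution: c_0 = -1, c_1 = 1, c_2 = -3, c_3 = -2

c_0 = -1, c_1 = 1, c_2 = -3, c_3 = -2
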